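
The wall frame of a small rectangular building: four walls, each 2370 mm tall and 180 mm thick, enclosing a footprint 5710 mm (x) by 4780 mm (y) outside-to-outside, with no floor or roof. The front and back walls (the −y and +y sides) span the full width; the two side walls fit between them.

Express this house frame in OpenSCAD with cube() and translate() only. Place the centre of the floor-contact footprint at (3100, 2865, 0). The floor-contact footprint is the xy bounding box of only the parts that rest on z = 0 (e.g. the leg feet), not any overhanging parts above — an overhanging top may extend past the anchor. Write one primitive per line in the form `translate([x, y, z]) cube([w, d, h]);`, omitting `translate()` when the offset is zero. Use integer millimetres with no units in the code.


translate([245, 475, 0]) cube([5710, 180, 2370]);
translate([245, 5075, 0]) cube([5710, 180, 2370]);
translate([245, 655, 0]) cube([180, 4420, 2370]);
translate([5775, 655, 0]) cube([180, 4420, 2370]);


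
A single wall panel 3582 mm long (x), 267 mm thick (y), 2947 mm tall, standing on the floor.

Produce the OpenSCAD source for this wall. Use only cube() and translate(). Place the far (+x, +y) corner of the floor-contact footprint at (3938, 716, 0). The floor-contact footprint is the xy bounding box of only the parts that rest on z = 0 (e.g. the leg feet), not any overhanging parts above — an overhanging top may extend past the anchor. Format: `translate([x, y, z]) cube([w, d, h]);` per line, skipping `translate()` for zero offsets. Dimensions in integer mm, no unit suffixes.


translate([356, 449, 0]) cube([3582, 267, 2947]);


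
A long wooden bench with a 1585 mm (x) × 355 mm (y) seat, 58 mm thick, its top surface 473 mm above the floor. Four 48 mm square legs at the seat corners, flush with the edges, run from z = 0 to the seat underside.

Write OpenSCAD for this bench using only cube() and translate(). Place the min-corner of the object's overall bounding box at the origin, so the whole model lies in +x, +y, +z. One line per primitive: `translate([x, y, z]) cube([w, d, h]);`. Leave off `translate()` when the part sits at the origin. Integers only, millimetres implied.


translate([0, 0, 415]) cube([1585, 355, 58]);
cube([48, 48, 415]);
translate([0, 307, 0]) cube([48, 48, 415]);
translate([1537, 0, 0]) cube([48, 48, 415]);
translate([1537, 307, 0]) cube([48, 48, 415]);


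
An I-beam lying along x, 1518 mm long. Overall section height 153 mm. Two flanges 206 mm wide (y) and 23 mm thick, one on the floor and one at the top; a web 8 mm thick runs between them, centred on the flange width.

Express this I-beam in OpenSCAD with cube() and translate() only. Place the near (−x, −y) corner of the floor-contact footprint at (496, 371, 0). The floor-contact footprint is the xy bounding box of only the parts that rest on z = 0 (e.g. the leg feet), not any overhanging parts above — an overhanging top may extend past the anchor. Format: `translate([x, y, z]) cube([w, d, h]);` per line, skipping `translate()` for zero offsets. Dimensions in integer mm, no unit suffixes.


translate([496, 371, 0]) cube([1518, 206, 23]);
translate([496, 470, 23]) cube([1518, 8, 107]);
translate([496, 371, 130]) cube([1518, 206, 23]);


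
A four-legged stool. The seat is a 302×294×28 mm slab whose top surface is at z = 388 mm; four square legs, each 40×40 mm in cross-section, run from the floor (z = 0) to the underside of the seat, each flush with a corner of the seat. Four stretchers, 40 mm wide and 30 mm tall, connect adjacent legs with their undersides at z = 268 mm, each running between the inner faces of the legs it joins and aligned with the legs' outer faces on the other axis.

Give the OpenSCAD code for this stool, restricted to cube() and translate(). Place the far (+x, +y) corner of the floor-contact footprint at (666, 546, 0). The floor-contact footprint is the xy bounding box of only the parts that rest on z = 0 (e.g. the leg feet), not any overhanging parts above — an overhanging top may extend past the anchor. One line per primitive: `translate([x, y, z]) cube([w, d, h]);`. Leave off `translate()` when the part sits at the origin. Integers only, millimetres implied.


// leg_h = 388 - 28 = 360
// stretcher span = 302 - 2*40 = 222
translate([364, 252, 360]) cube([302, 294, 28]);
translate([364, 252, 0]) cube([40, 40, 360]);
translate([626, 252, 0]) cube([40, 40, 360]);
translate([364, 506, 0]) cube([40, 40, 360]);
translate([626, 506, 0]) cube([40, 40, 360]);
translate([404, 252, 268]) cube([222, 40, 30]);
translate([404, 506, 268]) cube([222, 40, 30]);
translate([364, 292, 268]) cube([40, 214, 30]);
translate([626, 292, 268]) cube([40, 214, 30]);


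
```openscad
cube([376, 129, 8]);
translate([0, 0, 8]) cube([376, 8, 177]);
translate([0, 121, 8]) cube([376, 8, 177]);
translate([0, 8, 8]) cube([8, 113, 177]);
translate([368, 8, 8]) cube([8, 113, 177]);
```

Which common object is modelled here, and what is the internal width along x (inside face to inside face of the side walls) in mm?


An open box. The internal width is 360 mm.

A 376×129 base slab with four walls standing on it — an open box. The base is 376 mm wide and the walls are 8 mm thick, so the internal width is 376 − 2 × 8 = 360 mm.


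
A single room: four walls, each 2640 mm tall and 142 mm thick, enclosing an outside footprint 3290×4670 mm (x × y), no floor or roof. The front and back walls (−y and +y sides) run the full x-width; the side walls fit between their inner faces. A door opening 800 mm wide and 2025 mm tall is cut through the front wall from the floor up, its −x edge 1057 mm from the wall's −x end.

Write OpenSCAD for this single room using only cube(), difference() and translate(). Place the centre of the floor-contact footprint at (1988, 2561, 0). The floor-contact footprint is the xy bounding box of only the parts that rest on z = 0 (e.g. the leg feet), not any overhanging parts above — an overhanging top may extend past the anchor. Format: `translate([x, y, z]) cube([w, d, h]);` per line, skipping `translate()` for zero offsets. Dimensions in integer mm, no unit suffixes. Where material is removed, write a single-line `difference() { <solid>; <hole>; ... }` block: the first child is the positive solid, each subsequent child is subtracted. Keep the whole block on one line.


difference() { translate([343, 226, 0]) cube([3290, 142, 2640]); translate([1400, 226, 0]) cube([800, 142, 2025]); }
translate([343, 4754, 0]) cube([3290, 142, 2640]);
translate([343, 368, 0]) cube([142, 4386, 2640]);
translate([3491, 368, 0]) cube([142, 4386, 2640]);


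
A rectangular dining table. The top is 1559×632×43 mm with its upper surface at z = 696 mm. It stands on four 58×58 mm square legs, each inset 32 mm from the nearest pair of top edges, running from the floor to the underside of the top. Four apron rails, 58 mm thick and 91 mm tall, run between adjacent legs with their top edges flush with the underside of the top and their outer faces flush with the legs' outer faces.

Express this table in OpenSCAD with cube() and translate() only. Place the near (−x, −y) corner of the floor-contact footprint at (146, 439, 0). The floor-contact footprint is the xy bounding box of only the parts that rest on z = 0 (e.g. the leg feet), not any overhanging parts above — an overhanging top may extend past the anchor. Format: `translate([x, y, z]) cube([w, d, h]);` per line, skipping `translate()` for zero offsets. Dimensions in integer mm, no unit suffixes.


translate([114, 407, 653]) cube([1559, 632, 43]);
translate([146, 439, 0]) cube([58, 58, 653]);
translate([1583, 439, 0]) cube([58, 58, 653]);
translate([146, 949, 0]) cube([58, 58, 653]);
translate([1583, 949, 0]) cube([58, 58, 653]);
translate([204, 439, 562]) cube([1379, 58, 91]);
translate([204, 949, 562]) cube([1379, 58, 91]);
translate([146, 497, 562]) cube([58, 452, 91]);
translate([1583, 497, 562]) cube([58, 452, 91]);


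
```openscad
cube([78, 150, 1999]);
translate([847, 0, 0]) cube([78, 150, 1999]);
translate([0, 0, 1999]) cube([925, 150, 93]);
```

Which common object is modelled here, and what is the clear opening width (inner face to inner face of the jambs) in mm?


A door frame. The clear opening width is 769 mm.

Two 1999 mm tall posts with a header on top — a door frame. The left jamb is 78 mm wide at x = 0; the right jamb starts at x = 847. The clear opening is 847 − 78 = 769 mm.


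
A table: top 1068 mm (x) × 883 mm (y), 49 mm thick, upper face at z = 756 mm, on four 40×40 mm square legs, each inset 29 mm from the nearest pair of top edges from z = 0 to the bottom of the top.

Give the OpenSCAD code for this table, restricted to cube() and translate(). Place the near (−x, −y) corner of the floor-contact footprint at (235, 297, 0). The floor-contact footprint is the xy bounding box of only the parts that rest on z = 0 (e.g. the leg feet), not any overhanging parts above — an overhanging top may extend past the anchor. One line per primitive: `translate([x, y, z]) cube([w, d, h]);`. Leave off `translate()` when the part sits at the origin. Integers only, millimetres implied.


translate([206, 268, 707]) cube([1068, 883, 49]);
translate([235, 297, 0]) cube([40, 40, 707]);
translate([1205, 297, 0]) cube([40, 40, 707]);
translate([235, 1082, 0]) cube([40, 40, 707]);
translate([1205, 1082, 0]) cube([40, 40, 707]);


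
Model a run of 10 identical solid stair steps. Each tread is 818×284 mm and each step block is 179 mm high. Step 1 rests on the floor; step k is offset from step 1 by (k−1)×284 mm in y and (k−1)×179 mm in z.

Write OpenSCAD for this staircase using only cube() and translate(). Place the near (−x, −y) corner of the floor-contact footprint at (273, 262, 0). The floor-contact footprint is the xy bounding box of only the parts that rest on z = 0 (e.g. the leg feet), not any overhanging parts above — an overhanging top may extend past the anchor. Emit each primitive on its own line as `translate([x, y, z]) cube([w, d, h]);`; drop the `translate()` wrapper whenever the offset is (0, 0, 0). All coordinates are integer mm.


translate([273, 262, 0]) cube([818, 284, 179]);
translate([273, 546, 179]) cube([818, 284, 179]);
translate([273, 830, 358]) cube([818, 284, 179]);
translate([273, 1114, 537]) cube([818, 284, 179]);
translate([273, 1398, 716]) cube([818, 284, 179]);
translate([273, 1682, 895]) cube([818, 284, 179]);
translate([273, 1966, 1074]) cube([818, 284, 179]);
translate([273, 2250, 1253]) cube([818, 284, 179]);
translate([273, 2534, 1432]) cube([818, 284, 179]);
translate([273, 2818, 1611]) cube([818, 284, 179]);


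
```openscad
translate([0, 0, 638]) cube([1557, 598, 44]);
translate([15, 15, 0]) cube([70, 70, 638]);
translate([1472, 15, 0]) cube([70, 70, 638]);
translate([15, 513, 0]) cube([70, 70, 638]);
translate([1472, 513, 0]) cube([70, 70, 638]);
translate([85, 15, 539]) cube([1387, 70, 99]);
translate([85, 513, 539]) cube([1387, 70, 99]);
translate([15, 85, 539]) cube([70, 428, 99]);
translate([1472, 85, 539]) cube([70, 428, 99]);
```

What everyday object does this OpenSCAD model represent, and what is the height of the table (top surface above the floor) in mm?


A table. The table height is 682 mm.

A 1557×598×44 slab sits at z = 638 on four 70 mm square posts — a table. The top surface is at 638 + 44 = 682 mm.


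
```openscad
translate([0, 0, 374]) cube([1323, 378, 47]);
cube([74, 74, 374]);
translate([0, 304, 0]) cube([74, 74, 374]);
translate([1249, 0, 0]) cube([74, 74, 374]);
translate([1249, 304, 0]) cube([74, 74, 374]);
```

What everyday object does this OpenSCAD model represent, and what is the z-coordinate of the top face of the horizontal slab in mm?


A bench. The seat-top height is 421 mm.

A long slab on four corner posts — a bench. The slab sits at z = 374 with thickness 47, so the top is 374 + 47 = 421 mm.


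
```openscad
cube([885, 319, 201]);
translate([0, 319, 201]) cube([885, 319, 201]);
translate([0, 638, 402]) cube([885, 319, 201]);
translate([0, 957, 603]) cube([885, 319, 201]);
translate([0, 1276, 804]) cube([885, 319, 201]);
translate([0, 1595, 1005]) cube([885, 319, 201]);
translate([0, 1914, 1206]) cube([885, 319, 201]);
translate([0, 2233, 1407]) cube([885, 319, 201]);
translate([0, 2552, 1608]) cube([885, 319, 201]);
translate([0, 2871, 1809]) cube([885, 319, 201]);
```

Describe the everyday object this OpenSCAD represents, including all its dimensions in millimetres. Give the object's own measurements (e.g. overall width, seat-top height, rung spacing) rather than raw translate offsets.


A straight staircase of 10 solid steps. Each step is 885 mm wide (x), 319 mm deep (y, the going) and 201 mm tall (the rise). The first step rests on the floor; each subsequent step sits one going further in +y and one rise higher in +z, directly behind and above the previous step with no overlap.


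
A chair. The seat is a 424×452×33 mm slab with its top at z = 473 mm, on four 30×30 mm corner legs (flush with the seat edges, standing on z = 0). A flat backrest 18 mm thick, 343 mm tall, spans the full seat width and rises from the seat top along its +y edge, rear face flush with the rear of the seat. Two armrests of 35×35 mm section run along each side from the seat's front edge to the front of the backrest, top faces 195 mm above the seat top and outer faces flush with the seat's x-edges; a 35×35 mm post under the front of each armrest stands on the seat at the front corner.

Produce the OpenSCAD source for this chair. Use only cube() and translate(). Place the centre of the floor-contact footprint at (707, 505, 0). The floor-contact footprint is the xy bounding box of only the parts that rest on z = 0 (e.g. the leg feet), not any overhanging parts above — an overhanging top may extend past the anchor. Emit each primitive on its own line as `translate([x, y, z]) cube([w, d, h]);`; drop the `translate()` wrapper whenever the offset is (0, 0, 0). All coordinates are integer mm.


translate([495, 279, 440]) cube([424, 452, 33]);
translate([495, 279, 0]) cube([30, 30, 440]);
translate([889, 279, 0]) cube([30, 30, 440]);
translate([495, 701, 0]) cube([30, 30, 440]);
translate([889, 701, 0]) cube([30, 30, 440]);
translate([495, 713, 473]) cube([424, 18, 343]);
translate([495, 279, 633]) cube([35, 434, 35]);
translate([884, 279, 633]) cube([35, 434, 35]);
translate([495, 279, 473]) cube([35, 35, 160]);
translate([884, 279, 473]) cube([35, 35, 160]);


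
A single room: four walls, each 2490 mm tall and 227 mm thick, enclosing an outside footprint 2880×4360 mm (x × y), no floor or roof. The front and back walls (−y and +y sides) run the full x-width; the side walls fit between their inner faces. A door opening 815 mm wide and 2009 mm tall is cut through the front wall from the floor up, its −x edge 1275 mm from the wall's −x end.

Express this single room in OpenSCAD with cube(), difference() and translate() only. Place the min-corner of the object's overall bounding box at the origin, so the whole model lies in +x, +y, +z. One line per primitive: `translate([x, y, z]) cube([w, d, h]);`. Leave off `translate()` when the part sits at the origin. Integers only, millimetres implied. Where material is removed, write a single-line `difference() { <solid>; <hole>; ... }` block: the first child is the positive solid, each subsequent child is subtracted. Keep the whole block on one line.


difference() { cube([2880, 227, 2490]); translate([1275, 0, 0]) cube([815, 227, 2009]); }
translate([0, 4133, 0]) cube([2880, 227, 2490]);
translate([0, 227, 0]) cube([227, 3906, 2490]);
translate([2653, 227, 0]) cube([227, 3906, 2490]);


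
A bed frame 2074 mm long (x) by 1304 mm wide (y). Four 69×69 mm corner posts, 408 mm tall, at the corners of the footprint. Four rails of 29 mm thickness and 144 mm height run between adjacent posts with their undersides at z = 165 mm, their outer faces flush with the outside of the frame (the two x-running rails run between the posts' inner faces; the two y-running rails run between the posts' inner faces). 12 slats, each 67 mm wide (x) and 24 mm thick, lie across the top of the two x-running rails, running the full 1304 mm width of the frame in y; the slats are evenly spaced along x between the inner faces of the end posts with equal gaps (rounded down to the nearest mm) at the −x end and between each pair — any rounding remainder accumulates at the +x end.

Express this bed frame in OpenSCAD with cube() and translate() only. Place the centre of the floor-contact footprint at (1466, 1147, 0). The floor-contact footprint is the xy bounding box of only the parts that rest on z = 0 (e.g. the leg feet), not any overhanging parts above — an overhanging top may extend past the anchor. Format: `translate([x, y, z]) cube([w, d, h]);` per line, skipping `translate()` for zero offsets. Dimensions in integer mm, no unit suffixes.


translate([429, 495, 0]) cube([69, 69, 408]);
translate([429, 1730, 0]) cube([69, 69, 408]);
translate([2434, 495, 0]) cube([69, 69, 408]);
translate([2434, 1730, 0]) cube([69, 69, 408]);
translate([498, 495, 165]) cube([1936, 29, 144]);
translate([498, 1770, 165]) cube([1936, 29, 144]);
translate([429, 564, 165]) cube([29, 1166, 144]);
translate([2474, 564, 165]) cube([29, 1166, 144]);
translate([585, 495, 309]) cube([67, 1304, 24]);
translate([739, 495, 309]) cube([67, 1304, 24]);
translate([893, 495, 309]) cube([67, 1304, 24]);
translate([1047, 495, 309]) cube([67, 1304, 24]);
translate([1201, 495, 309]) cube([67, 1304, 24]);
translate([1355, 495, 309]) cube([67, 1304, 24]);
translate([1509, 495, 309]) cube([67, 1304, 24]);
translate([1663, 495, 309]) cube([67, 1304, 24]);
translate([1817, 495, 309]) cube([67, 1304, 24]);
translate([1971, 495, 309]) cube([67, 1304, 24]);
translate([2125, 495, 309]) cube([67, 1304, 24]);
translate([2279, 495, 309]) cube([67, 1304, 24]);


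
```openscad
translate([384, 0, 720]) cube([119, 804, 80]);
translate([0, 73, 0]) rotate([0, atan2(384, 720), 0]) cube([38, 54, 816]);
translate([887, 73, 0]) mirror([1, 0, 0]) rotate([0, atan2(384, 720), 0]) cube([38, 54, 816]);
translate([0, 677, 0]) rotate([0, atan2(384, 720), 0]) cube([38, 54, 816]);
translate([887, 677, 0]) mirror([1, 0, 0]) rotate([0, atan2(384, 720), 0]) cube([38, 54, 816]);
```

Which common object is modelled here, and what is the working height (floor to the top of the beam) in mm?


A sawhorse. The overall height is 800 mm.

A beam across two mirrored pairs of raked legs — a sawhorse. The beam's underside is at z = 720 (matching the legs' vertical rise in atan2(384, 720)) and the beam is 80 mm tall, so its top is at 720 + 80 = 800 mm. The raked legs top out at the beam's underside, so that is the highest point.


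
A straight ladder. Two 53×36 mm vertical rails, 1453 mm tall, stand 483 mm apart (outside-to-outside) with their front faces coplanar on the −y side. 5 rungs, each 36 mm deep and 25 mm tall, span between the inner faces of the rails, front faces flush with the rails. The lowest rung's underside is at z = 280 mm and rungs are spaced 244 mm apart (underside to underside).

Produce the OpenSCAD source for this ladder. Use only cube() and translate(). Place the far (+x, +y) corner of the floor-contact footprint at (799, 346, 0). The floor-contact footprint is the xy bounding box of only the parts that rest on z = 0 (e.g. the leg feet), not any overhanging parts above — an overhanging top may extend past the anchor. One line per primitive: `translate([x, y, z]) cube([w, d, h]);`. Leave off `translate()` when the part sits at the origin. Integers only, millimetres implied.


translate([316, 310, 0]) cube([53, 36, 1453]);
translate([746, 310, 0]) cube([53, 36, 1453]);
translate([369, 310, 280]) cube([377, 36, 25]);
translate([369, 310, 524]) cube([377, 36, 25]);
translate([369, 310, 768]) cube([377, 36, 25]);
translate([369, 310, 1012]) cube([377, 36, 25]);
translate([369, 310, 1256]) cube([377, 36, 25]);


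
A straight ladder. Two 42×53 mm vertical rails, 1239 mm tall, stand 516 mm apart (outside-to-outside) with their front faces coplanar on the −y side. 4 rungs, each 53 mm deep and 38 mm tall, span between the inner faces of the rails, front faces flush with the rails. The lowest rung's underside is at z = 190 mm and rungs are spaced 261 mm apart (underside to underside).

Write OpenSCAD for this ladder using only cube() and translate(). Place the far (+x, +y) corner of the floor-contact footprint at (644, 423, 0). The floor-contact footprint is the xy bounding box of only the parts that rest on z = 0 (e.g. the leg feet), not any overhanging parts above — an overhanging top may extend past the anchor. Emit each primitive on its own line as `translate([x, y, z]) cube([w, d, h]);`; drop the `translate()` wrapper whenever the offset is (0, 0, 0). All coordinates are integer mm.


translate([128, 370, 0]) cube([42, 53, 1239]);
translate([602, 370, 0]) cube([42, 53, 1239]);
translate([170, 370, 190]) cube([432, 53, 38]);
translate([170, 370, 451]) cube([432, 53, 38]);
translate([170, 370, 712]) cube([432, 53, 38]);
translate([170, 370, 973]) cube([432, 53, 38]);


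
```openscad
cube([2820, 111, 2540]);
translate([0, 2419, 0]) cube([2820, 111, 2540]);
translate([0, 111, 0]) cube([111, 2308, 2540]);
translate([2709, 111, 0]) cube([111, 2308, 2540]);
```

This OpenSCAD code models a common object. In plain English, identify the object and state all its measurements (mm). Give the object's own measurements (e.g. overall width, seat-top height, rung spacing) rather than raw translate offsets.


The wall frame of a small rectangular building: four walls, each 2540 mm tall and 111 mm thick, enclosing a footprint 2820 mm (x) by 2530 mm (y) outside-to-outside, with no floor or roof. The front and back walls (the −y and +y sides) span the full width; the two side walls fit between them.


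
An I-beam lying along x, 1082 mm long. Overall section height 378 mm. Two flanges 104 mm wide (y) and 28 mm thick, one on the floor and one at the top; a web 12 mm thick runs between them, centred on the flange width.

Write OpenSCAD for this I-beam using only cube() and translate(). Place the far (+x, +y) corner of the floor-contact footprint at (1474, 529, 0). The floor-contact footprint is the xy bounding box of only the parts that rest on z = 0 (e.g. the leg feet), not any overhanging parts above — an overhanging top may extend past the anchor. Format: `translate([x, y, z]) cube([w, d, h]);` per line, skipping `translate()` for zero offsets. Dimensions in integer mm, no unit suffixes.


translate([392, 425, 0]) cube([1082, 104, 28]);
translate([392, 471, 28]) cube([1082, 12, 322]);
translate([392, 425, 350]) cube([1082, 104, 28]);


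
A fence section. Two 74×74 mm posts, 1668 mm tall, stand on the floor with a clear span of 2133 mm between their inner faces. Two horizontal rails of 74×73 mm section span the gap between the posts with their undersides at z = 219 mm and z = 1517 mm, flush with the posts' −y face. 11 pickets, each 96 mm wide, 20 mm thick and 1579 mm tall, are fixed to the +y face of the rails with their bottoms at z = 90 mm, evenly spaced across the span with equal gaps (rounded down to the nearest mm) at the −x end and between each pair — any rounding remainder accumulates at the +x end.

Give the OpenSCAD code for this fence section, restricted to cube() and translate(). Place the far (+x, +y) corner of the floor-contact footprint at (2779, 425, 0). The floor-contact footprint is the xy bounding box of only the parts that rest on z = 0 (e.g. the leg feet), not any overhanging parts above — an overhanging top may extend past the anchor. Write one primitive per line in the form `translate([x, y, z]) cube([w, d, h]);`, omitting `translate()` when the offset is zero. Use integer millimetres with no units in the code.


translate([498, 351, 0]) cube([74, 74, 1668]);
translate([2705, 351, 0]) cube([74, 74, 1668]);
translate([572, 351, 219]) cube([2133, 74, 73]);
translate([572, 351, 1517]) cube([2133, 74, 73]);
translate([661, 425, 90]) cube([96, 20, 1579]);
translate([846, 425, 90]) cube([96, 20, 1579]);
translate([1031, 425, 90]) cube([96, 20, 1579]);
translate([1216, 425, 90]) cube([96, 20, 1579]);
translate([1401, 425, 90]) cube([96, 20, 1579]);
translate([1586, 425, 90]) cube([96, 20, 1579]);
translate([1771, 425, 90]) cube([96, 20, 1579]);
translate([1956, 425, 90]) cube([96, 20, 1579]);
translate([2141, 425, 90]) cube([96, 20, 1579]);
translate([2326, 425, 90]) cube([96, 20, 1579]);
translate([2511, 425, 90]) cube([96, 20, 1579]);


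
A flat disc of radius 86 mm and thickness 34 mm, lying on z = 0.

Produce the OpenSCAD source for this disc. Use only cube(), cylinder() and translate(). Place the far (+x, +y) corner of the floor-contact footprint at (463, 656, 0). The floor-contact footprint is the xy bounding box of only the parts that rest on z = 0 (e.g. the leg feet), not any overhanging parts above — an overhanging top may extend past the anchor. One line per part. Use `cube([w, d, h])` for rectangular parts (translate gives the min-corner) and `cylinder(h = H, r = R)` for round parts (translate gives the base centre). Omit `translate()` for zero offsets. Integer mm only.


translate([377, 570, 0]) cylinder(h = 34, r = 86);


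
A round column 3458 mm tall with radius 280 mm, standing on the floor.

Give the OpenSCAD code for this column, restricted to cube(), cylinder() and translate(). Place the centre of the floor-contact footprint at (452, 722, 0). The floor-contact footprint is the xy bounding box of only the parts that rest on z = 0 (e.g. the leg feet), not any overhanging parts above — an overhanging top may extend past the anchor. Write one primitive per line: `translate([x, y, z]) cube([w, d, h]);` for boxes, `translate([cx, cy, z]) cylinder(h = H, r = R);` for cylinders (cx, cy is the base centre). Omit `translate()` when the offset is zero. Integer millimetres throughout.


translate([452, 722, 0]) cylinder(h = 3458, r = 280);


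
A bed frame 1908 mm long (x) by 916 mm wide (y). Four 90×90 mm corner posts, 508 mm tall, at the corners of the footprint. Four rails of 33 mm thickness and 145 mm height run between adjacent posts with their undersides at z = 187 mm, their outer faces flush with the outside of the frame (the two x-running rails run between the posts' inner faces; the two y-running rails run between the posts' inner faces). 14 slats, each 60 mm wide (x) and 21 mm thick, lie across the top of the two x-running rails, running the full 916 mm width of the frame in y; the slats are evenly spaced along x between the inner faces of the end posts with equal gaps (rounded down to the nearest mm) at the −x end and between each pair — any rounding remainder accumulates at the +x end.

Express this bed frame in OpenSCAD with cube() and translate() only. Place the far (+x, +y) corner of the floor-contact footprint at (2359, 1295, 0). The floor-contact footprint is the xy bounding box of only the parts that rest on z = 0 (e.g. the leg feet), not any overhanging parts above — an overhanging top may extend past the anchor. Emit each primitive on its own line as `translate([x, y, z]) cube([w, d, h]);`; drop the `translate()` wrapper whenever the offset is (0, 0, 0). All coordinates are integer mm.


// slat z = rail_z + rail_h = 187 + 145 = 332
// slat gap = ⌊(1728 − 14·60) / 15⌋ = 59
translate([451, 379, 0]) cube([90, 90, 508]);
translate([451, 1205, 0]) cube([90, 90, 508]);
translate([2269, 379, 0]) cube([90, 90, 508]);
translate([2269, 1205, 0]) cube([90, 90, 508]);
translate([541, 379, 187]) cube([1728, 33, 145]);
translate([541, 1262, 187]) cube([1728, 33, 145]);
translate([451, 469, 187]) cube([33, 736, 145]);
translate([2326, 469, 187]) cube([33, 736, 145]);
translate([600, 379, 332]) cube([60, 916, 21]);
translate([719, 379, 332]) cube([60, 916, 21]);
translate([838, 379, 332]) cube([60, 916, 21]);
translate([957, 379, 332]) cube([60, 916, 21]);
translate([1076, 379, 332]) cube([60, 916, 21]);
translate([1195, 379, 332]) cube([60, 916, 21]);
translate([1314, 379, 332]) cube([60, 916, 21]);
translate([1433, 379, 332]) cube([60, 916, 21]);
translate([1552, 379, 332]) cube([60, 916, 21]);
translate([1671, 379, 332]) cube([60, 916, 21]);
translate([1790, 379, 332]) cube([60, 916, 21]);
translate([1909, 379, 332]) cube([60, 916, 21]);
translate([2028, 379, 332]) cube([60, 916, 21]);
translate([2147, 379, 332]) cube([60, 916, 21]);


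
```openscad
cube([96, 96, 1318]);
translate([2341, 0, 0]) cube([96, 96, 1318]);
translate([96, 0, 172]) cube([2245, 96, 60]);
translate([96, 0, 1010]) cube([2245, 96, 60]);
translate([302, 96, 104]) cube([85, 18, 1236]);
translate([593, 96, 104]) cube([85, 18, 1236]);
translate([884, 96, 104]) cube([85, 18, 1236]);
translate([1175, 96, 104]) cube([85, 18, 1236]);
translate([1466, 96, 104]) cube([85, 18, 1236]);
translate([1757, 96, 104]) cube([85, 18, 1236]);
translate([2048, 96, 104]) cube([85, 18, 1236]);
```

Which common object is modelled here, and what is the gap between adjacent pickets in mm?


A fence section. The picket gap is 206 mm.

Two posts, two rails, 7 pickets — a fence section. Span 2245 mm holds 7 pickets of 85 mm with 8 equal gaps: ⌊(2245 − 7·85) / 8⌋ = 206 mm.


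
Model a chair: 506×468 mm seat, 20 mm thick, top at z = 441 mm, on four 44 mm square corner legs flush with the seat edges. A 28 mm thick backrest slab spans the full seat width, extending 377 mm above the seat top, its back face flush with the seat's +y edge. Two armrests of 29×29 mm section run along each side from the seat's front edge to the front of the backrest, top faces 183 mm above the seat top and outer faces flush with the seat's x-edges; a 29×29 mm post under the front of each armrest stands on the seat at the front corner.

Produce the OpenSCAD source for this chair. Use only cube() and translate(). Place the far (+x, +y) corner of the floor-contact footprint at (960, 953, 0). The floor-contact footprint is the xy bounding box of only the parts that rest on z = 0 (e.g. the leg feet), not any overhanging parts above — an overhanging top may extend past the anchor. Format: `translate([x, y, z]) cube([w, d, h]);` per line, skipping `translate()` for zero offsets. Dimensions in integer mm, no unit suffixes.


translate([454, 485, 421]) cube([506, 468, 20]);
translate([454, 485, 0]) cube([44, 44, 421]);
translate([916, 485, 0]) cube([44, 44, 421]);
translate([454, 909, 0]) cube([44, 44, 421]);
translate([916, 909, 0]) cube([44, 44, 421]);
translate([454, 925, 441]) cube([506, 28, 377]);
translate([454, 485, 595]) cube([29, 440, 29]);
translate([931, 485, 595]) cube([29, 440, 29]);
translate([454, 485, 441]) cube([29, 29, 154]);
translate([931, 485, 441]) cube([29, 29, 154]);


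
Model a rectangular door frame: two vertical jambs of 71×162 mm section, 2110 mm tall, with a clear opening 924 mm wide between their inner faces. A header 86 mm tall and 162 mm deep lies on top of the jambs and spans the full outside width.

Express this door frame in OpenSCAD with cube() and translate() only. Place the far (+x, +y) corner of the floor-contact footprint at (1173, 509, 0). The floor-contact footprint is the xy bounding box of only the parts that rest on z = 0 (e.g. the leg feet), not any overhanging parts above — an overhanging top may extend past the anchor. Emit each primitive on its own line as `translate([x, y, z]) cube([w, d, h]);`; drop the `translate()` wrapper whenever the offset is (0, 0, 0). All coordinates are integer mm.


translate([107, 347, 0]) cube([71, 162, 2110]);
translate([1102, 347, 0]) cube([71, 162, 2110]);
translate([107, 347, 2110]) cube([1066, 162, 86]);


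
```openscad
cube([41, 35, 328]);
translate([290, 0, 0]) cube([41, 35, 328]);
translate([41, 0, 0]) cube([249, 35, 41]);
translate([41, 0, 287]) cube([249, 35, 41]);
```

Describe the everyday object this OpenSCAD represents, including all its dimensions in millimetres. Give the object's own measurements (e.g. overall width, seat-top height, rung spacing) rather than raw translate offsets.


A rectangular picture frame lying in the x–z plane (depth along y). The opening is 249 mm wide (x) by 246 mm tall (z), surrounded by a border 41 mm wide on all four sides. The frame is 35 mm deep and is made of two full-height vertical stiles with two horizontal rails fitted between them.


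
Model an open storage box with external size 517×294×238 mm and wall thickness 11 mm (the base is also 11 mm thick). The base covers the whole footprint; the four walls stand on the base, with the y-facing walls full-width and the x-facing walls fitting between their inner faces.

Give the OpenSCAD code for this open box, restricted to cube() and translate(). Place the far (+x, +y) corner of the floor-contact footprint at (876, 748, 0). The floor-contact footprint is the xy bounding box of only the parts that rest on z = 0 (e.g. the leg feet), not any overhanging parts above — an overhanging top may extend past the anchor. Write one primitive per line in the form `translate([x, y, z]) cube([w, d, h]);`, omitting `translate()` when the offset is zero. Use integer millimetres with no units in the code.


translate([359, 454, 0]) cube([517, 294, 11]);
translate([359, 454, 11]) cube([517, 11, 227]);
translate([359, 737, 11]) cube([517, 11, 227]);
translate([359, 465, 11]) cube([11, 272, 227]);
translate([865, 465, 11]) cube([11, 272, 227]);


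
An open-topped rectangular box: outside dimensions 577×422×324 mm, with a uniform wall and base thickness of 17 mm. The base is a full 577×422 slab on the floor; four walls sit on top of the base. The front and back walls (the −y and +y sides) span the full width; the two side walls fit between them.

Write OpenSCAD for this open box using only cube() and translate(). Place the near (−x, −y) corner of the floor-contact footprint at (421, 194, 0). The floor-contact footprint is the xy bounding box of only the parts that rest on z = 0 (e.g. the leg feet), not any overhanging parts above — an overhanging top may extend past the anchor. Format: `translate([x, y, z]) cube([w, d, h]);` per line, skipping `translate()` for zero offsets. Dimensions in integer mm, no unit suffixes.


translate([421, 194, 0]) cube([577, 422, 17]);
translate([421, 194, 17]) cube([577, 17, 307]);
translate([421, 599, 17]) cube([577, 17, 307]);
translate([421, 211, 17]) cube([17, 388, 307]);
translate([981, 211, 17]) cube([17, 388, 307]);


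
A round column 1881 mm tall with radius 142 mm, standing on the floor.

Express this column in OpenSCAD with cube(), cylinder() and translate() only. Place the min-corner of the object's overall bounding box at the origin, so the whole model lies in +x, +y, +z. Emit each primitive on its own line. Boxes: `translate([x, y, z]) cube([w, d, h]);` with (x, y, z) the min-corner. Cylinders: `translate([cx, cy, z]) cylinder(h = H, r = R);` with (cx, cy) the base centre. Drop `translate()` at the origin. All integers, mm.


translate([142, 142, 0]) cylinder(h = 1881, r = 142);


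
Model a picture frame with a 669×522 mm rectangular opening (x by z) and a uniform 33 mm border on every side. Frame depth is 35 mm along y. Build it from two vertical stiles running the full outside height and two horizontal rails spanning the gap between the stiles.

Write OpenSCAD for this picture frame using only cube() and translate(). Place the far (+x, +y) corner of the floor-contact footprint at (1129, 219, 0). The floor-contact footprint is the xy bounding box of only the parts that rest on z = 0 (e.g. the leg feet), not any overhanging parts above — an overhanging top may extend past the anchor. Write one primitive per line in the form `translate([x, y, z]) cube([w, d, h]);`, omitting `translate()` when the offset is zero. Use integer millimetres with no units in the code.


translate([394, 184, 0]) cube([33, 35, 588]);
translate([1096, 184, 0]) cube([33, 35, 588]);
translate([427, 184, 0]) cube([669, 35, 33]);
translate([427, 184, 555]) cube([669, 35, 33]);


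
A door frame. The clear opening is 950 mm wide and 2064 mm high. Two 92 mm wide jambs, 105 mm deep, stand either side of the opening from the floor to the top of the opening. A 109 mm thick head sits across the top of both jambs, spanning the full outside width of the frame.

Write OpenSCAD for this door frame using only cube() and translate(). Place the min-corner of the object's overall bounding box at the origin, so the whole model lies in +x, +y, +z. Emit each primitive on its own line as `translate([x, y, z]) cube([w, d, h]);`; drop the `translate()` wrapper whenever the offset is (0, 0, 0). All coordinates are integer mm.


cube([92, 105, 2064]);
translate([1042, 0, 0]) cube([92, 105, 2064]);
translate([0, 0, 2064]) cube([1134, 105, 109]);


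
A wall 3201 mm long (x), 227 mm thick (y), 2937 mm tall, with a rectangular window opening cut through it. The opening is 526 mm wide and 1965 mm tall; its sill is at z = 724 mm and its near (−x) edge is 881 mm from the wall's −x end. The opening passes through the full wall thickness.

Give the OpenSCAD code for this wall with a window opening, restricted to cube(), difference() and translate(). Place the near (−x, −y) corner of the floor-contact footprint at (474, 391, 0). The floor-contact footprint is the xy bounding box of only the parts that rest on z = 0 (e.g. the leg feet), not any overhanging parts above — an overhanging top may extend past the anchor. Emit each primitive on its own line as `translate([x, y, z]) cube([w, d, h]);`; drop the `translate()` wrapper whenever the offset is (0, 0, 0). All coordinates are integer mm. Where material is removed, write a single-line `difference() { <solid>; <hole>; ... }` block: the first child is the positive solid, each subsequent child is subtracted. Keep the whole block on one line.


difference() { translate([474, 391, 0]) cube([3201, 227, 2937]); translate([1355, 391, 724]) cube([526, 227, 1965]); }


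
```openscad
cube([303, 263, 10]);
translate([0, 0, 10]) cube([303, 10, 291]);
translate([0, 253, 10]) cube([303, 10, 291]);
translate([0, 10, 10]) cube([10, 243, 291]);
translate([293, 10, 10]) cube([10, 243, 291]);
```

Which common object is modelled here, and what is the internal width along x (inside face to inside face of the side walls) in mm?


An open box. The internal width is 283 mm.

A 303×263 base slab with four walls standing on it — an open box. The base is 303 mm wide and the walls are 10 mm thick, so the internal width is 303 − 2 × 10 = 283 mm.


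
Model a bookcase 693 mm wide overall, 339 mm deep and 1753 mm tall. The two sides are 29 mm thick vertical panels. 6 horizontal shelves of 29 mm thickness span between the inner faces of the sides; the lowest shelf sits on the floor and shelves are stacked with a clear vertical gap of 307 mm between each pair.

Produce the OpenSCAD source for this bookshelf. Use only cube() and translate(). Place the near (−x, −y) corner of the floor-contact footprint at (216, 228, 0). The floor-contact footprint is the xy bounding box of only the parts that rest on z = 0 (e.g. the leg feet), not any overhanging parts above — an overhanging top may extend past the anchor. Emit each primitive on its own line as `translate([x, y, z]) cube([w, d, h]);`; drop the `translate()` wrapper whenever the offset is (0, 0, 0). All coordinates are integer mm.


translate([216, 228, 0]) cube([29, 339, 1753]);
translate([880, 228, 0]) cube([29, 339, 1753]);
translate([245, 228, 0]) cube([635, 339, 29]);
translate([245, 228, 336]) cube([635, 339, 29]);
translate([245, 228, 672]) cube([635, 339, 29]);
translate([245, 228, 1008]) cube([635, 339, 29]);
translate([245, 228, 1344]) cube([635, 339, 29]);
translate([245, 228, 1680]) cube([635, 339, 29]);


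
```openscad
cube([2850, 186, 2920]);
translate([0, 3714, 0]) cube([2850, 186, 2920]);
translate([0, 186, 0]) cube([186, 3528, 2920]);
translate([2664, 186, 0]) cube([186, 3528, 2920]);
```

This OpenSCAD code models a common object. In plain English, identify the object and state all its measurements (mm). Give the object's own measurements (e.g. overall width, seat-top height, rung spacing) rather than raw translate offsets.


The wall frame of a small rectangular building: four walls, each 2920 mm tall and 186 mm thick, enclosing a footprint 2850 mm (x) by 3900 mm (y) outside-to-outside, with no floor or roof. The front and back walls (the −y and +y sides) span the full width; the two side walls fit between them.
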